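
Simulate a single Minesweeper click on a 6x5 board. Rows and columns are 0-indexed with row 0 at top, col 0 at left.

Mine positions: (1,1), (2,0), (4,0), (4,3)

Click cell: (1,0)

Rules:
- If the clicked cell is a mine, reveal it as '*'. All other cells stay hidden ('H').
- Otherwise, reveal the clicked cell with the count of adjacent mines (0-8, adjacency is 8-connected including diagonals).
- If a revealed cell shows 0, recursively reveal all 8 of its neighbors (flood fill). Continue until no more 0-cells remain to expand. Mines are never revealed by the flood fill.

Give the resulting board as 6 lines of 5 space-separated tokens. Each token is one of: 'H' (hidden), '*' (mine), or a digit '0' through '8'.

H H H H H
2 H H H H
H H H H H
H H H H H
H H H H H
H H H H H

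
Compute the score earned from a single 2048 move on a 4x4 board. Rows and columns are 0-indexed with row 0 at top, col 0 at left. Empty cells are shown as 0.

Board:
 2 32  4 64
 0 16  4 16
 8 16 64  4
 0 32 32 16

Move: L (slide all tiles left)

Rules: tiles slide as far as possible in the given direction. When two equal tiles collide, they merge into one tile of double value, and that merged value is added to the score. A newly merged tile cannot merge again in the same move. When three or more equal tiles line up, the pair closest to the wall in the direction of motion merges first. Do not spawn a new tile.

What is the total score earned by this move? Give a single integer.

Answer: 64

Derivation:
Slide left:
row 0: [2, 32, 4, 64] -> [2, 32, 4, 64]  score +0 (running 0)
row 1: [0, 16, 4, 16] -> [16, 4, 16, 0]  score +0 (running 0)
row 2: [8, 16, 64, 4] -> [8, 16, 64, 4]  score +0 (running 0)
row 3: [0, 32, 32, 16] -> [64, 16, 0, 0]  score +64 (running 64)
Board after move:
 2 32  4 64
16  4 16  0
 8 16 64  4
64 16  0  0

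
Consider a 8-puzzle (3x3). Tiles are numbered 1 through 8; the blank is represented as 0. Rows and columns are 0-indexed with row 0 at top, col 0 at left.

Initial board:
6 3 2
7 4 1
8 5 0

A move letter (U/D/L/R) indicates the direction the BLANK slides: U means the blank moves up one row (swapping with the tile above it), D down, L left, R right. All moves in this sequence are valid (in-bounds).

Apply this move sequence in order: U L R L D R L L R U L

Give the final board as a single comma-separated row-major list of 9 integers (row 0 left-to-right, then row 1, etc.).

Answer: 6, 3, 2, 0, 7, 4, 8, 5, 1

Derivation:
After move 1 (U):
6 3 2
7 4 0
8 5 1

After move 2 (L):
6 3 2
7 0 4
8 5 1

After move 3 (R):
6 3 2
7 4 0
8 5 1

After move 4 (L):
6 3 2
7 0 4
8 5 1

After move 5 (D):
6 3 2
7 5 4
8 0 1

After move 6 (R):
6 3 2
7 5 4
8 1 0

After move 7 (L):
6 3 2
7 5 4
8 0 1

After move 8 (L):
6 3 2
7 5 4
0 8 1

After move 9 (R):
6 3 2
7 5 4
8 0 1

After move 10 (U):
6 3 2
7 0 4
8 5 1

After move 11 (L):
6 3 2
0 7 4
8 5 1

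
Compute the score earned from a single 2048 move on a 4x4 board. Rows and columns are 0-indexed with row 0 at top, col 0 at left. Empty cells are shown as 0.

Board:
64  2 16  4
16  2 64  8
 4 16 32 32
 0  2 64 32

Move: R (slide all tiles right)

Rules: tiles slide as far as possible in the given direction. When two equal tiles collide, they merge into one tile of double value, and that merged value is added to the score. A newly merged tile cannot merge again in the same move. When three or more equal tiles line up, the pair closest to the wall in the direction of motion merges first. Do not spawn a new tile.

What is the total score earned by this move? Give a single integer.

Slide right:
row 0: [64, 2, 16, 4] -> [64, 2, 16, 4]  score +0 (running 0)
row 1: [16, 2, 64, 8] -> [16, 2, 64, 8]  score +0 (running 0)
row 2: [4, 16, 32, 32] -> [0, 4, 16, 64]  score +64 (running 64)
row 3: [0, 2, 64, 32] -> [0, 2, 64, 32]  score +0 (running 64)
Board after move:
64  2 16  4
16  2 64  8
 0  4 16 64
 0  2 64 32

Answer: 64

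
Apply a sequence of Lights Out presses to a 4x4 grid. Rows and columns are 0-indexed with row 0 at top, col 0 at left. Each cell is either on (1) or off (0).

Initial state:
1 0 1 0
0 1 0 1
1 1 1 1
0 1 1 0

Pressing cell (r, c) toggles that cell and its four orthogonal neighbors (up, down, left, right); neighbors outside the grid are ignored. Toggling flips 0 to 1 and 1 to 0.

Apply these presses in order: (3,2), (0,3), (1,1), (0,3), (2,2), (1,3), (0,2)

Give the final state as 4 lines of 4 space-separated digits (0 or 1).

After press 1 at (3,2):
1 0 1 0
0 1 0 1
1 1 0 1
0 0 0 1

After press 2 at (0,3):
1 0 0 1
0 1 0 0
1 1 0 1
0 0 0 1

After press 3 at (1,1):
1 1 0 1
1 0 1 0
1 0 0 1
0 0 0 1

After press 4 at (0,3):
1 1 1 0
1 0 1 1
1 0 0 1
0 0 0 1

After press 5 at (2,2):
1 1 1 0
1 0 0 1
1 1 1 0
0 0 1 1

After press 6 at (1,3):
1 1 1 1
1 0 1 0
1 1 1 1
0 0 1 1

After press 7 at (0,2):
1 0 0 0
1 0 0 0
1 1 1 1
0 0 1 1

Answer: 1 0 0 0
1 0 0 0
1 1 1 1
0 0 1 1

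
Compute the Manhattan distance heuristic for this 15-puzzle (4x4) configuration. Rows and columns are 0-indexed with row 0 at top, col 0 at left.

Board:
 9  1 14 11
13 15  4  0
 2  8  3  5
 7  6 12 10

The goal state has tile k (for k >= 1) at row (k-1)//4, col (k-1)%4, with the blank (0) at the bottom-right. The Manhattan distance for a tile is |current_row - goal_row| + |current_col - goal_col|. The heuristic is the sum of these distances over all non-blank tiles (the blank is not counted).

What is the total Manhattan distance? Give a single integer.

Answer: 40

Derivation:
Tile 9: at (0,0), goal (2,0), distance |0-2|+|0-0| = 2
Tile 1: at (0,1), goal (0,0), distance |0-0|+|1-0| = 1
Tile 14: at (0,2), goal (3,1), distance |0-3|+|2-1| = 4
Tile 11: at (0,3), goal (2,2), distance |0-2|+|3-2| = 3
Tile 13: at (1,0), goal (3,0), distance |1-3|+|0-0| = 2
Tile 15: at (1,1), goal (3,2), distance |1-3|+|1-2| = 3
Tile 4: at (1,2), goal (0,3), distance |1-0|+|2-3| = 2
Tile 2: at (2,0), goal (0,1), distance |2-0|+|0-1| = 3
Tile 8: at (2,1), goal (1,3), distance |2-1|+|1-3| = 3
Tile 3: at (2,2), goal (0,2), distance |2-0|+|2-2| = 2
Tile 5: at (2,3), goal (1,0), distance |2-1|+|3-0| = 4
Tile 7: at (3,0), goal (1,2), distance |3-1|+|0-2| = 4
Tile 6: at (3,1), goal (1,1), distance |3-1|+|1-1| = 2
Tile 12: at (3,2), goal (2,3), distance |3-2|+|2-3| = 2
Tile 10: at (3,3), goal (2,1), distance |3-2|+|3-1| = 3
Sum: 2 + 1 + 4 + 3 + 2 + 3 + 2 + 3 + 3 + 2 + 4 + 4 + 2 + 2 + 3 = 40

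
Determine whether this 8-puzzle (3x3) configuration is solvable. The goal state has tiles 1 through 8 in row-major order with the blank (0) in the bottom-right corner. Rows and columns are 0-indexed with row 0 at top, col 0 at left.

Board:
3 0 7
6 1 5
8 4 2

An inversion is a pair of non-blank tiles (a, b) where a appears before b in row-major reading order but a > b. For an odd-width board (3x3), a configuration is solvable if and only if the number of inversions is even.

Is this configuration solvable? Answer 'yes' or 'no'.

Inversions (pairs i<j in row-major order where tile[i] > tile[j] > 0): 16
16 is even, so the puzzle is solvable.

Answer: yes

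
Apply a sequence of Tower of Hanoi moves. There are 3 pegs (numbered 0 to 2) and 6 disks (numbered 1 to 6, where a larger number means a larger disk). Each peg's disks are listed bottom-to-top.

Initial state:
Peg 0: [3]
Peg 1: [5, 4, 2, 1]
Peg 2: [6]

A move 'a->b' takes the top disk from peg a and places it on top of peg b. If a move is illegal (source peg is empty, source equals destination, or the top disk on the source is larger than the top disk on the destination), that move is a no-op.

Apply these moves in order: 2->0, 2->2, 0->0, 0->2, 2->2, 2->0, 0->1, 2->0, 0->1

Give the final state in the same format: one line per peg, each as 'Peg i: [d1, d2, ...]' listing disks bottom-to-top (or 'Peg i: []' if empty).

After move 1 (2->0):
Peg 0: [3]
Peg 1: [5, 4, 2, 1]
Peg 2: [6]

After move 2 (2->2):
Peg 0: [3]
Peg 1: [5, 4, 2, 1]
Peg 2: [6]

After move 3 (0->0):
Peg 0: [3]
Peg 1: [5, 4, 2, 1]
Peg 2: [6]

After move 4 (0->2):
Peg 0: []
Peg 1: [5, 4, 2, 1]
Peg 2: [6, 3]

After move 5 (2->2):
Peg 0: []
Peg 1: [5, 4, 2, 1]
Peg 2: [6, 3]

After move 6 (2->0):
Peg 0: [3]
Peg 1: [5, 4, 2, 1]
Peg 2: [6]

After move 7 (0->1):
Peg 0: [3]
Peg 1: [5, 4, 2, 1]
Peg 2: [6]

After move 8 (2->0):
Peg 0: [3]
Peg 1: [5, 4, 2, 1]
Peg 2: [6]

After move 9 (0->1):
Peg 0: [3]
Peg 1: [5, 4, 2, 1]
Peg 2: [6]

Answer: Peg 0: [3]
Peg 1: [5, 4, 2, 1]
Peg 2: [6]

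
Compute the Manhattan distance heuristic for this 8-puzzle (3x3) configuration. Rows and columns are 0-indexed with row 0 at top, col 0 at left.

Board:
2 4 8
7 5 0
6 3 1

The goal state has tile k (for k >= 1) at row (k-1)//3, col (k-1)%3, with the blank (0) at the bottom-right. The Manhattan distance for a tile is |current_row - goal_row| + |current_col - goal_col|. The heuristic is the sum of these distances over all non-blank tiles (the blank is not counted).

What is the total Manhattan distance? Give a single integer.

Tile 2: at (0,0), goal (0,1), distance |0-0|+|0-1| = 1
Tile 4: at (0,1), goal (1,0), distance |0-1|+|1-0| = 2
Tile 8: at (0,2), goal (2,1), distance |0-2|+|2-1| = 3
Tile 7: at (1,0), goal (2,0), distance |1-2|+|0-0| = 1
Tile 5: at (1,1), goal (1,1), distance |1-1|+|1-1| = 0
Tile 6: at (2,0), goal (1,2), distance |2-1|+|0-2| = 3
Tile 3: at (2,1), goal (0,2), distance |2-0|+|1-2| = 3
Tile 1: at (2,2), goal (0,0), distance |2-0|+|2-0| = 4
Sum: 1 + 2 + 3 + 1 + 0 + 3 + 3 + 4 = 17

Answer: 17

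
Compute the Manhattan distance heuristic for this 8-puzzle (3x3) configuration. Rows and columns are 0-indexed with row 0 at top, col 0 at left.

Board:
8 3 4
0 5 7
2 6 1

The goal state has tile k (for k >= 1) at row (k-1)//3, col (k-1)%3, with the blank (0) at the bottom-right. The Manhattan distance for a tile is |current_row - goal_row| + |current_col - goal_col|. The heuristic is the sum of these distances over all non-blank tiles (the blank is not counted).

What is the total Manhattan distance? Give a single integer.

Answer: 19

Derivation:
Tile 8: at (0,0), goal (2,1), distance |0-2|+|0-1| = 3
Tile 3: at (0,1), goal (0,2), distance |0-0|+|1-2| = 1
Tile 4: at (0,2), goal (1,0), distance |0-1|+|2-0| = 3
Tile 5: at (1,1), goal (1,1), distance |1-1|+|1-1| = 0
Tile 7: at (1,2), goal (2,0), distance |1-2|+|2-0| = 3
Tile 2: at (2,0), goal (0,1), distance |2-0|+|0-1| = 3
Tile 6: at (2,1), goal (1,2), distance |2-1|+|1-2| = 2
Tile 1: at (2,2), goal (0,0), distance |2-0|+|2-0| = 4
Sum: 3 + 1 + 3 + 0 + 3 + 3 + 2 + 4 = 19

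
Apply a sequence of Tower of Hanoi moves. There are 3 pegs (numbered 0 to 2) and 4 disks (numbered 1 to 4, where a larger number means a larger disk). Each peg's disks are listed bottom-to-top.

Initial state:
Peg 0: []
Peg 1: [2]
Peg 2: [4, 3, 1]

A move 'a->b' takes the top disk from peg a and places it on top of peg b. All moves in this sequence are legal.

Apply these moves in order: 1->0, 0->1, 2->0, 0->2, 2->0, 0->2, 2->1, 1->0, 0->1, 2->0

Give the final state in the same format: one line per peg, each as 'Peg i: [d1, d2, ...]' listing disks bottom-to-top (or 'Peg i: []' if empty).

After move 1 (1->0):
Peg 0: [2]
Peg 1: []
Peg 2: [4, 3, 1]

After move 2 (0->1):
Peg 0: []
Peg 1: [2]
Peg 2: [4, 3, 1]

After move 3 (2->0):
Peg 0: [1]
Peg 1: [2]
Peg 2: [4, 3]

After move 4 (0->2):
Peg 0: []
Peg 1: [2]
Peg 2: [4, 3, 1]

After move 5 (2->0):
Peg 0: [1]
Peg 1: [2]
Peg 2: [4, 3]

After move 6 (0->2):
Peg 0: []
Peg 1: [2]
Peg 2: [4, 3, 1]

After move 7 (2->1):
Peg 0: []
Peg 1: [2, 1]
Peg 2: [4, 3]

After move 8 (1->0):
Peg 0: [1]
Peg 1: [2]
Peg 2: [4, 3]

After move 9 (0->1):
Peg 0: []
Peg 1: [2, 1]
Peg 2: [4, 3]

After move 10 (2->0):
Peg 0: [3]
Peg 1: [2, 1]
Peg 2: [4]

Answer: Peg 0: [3]
Peg 1: [2, 1]
Peg 2: [4]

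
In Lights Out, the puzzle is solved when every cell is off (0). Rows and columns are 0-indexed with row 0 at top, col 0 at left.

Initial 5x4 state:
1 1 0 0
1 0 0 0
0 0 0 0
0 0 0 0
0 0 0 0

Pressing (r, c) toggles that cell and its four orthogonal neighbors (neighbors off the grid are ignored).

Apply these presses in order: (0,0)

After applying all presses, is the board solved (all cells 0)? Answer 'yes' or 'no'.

After press 1 at (0,0):
0 0 0 0
0 0 0 0
0 0 0 0
0 0 0 0
0 0 0 0

Lights still on: 0

Answer: yes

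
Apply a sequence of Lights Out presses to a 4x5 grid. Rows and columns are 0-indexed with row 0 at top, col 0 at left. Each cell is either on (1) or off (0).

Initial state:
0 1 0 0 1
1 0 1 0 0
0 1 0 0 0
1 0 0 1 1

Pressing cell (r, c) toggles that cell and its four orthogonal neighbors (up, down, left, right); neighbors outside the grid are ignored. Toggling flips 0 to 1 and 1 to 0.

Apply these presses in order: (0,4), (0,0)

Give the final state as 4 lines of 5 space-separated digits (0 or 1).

Answer: 1 0 0 1 0
0 0 1 0 1
0 1 0 0 0
1 0 0 1 1

Derivation:
After press 1 at (0,4):
0 1 0 1 0
1 0 1 0 1
0 1 0 0 0
1 0 0 1 1

After press 2 at (0,0):
1 0 0 1 0
0 0 1 0 1
0 1 0 0 0
1 0 0 1 1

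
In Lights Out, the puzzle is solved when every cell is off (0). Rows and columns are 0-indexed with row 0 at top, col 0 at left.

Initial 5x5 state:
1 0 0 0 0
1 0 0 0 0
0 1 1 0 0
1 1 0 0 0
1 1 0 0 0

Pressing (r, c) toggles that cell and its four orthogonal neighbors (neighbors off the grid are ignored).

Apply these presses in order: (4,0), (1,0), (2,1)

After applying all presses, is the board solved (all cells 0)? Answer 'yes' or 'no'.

After press 1 at (4,0):
1 0 0 0 0
1 0 0 0 0
0 1 1 0 0
0 1 0 0 0
0 0 0 0 0

After press 2 at (1,0):
0 0 0 0 0
0 1 0 0 0
1 1 1 0 0
0 1 0 0 0
0 0 0 0 0

After press 3 at (2,1):
0 0 0 0 0
0 0 0 0 0
0 0 0 0 0
0 0 0 0 0
0 0 0 0 0

Lights still on: 0

Answer: yes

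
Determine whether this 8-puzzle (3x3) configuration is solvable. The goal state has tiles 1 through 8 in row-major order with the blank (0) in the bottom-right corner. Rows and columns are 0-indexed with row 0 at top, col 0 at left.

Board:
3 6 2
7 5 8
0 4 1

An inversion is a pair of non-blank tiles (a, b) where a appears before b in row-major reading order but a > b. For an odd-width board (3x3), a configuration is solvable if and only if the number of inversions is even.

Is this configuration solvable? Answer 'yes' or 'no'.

Answer: no

Derivation:
Inversions (pairs i<j in row-major order where tile[i] > tile[j] > 0): 15
15 is odd, so the puzzle is not solvable.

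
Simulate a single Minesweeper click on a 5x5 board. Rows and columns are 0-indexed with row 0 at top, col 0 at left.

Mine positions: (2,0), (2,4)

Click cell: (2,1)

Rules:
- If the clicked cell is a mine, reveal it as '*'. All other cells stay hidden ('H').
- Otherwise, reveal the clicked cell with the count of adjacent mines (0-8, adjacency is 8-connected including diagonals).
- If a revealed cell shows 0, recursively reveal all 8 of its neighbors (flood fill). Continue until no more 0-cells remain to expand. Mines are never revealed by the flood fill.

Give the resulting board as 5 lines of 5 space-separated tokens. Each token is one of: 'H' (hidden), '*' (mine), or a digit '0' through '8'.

H H H H H
H H H H H
H 1 H H H
H H H H H
H H H H H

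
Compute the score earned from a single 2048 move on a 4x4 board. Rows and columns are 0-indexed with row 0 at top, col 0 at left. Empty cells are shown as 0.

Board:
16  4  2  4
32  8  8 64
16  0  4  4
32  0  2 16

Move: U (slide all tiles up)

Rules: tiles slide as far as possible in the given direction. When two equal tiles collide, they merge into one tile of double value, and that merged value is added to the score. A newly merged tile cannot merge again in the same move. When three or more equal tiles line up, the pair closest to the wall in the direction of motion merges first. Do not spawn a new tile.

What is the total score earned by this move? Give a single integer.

Answer: 0

Derivation:
Slide up:
col 0: [16, 32, 16, 32] -> [16, 32, 16, 32]  score +0 (running 0)
col 1: [4, 8, 0, 0] -> [4, 8, 0, 0]  score +0 (running 0)
col 2: [2, 8, 4, 2] -> [2, 8, 4, 2]  score +0 (running 0)
col 3: [4, 64, 4, 16] -> [4, 64, 4, 16]  score +0 (running 0)
Board after move:
16  4  2  4
32  8  8 64
16  0  4  4
32  0  2 16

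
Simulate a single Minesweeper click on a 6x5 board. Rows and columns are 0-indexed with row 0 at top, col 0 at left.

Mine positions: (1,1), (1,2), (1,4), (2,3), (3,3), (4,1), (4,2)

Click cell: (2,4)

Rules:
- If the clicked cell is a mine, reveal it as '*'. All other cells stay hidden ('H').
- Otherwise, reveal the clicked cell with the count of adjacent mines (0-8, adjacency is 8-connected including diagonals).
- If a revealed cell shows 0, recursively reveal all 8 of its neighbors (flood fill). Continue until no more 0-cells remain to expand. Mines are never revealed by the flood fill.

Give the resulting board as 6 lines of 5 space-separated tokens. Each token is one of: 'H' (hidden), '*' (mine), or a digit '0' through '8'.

H H H H H
H H H H H
H H H H 3
H H H H H
H H H H H
H H H H H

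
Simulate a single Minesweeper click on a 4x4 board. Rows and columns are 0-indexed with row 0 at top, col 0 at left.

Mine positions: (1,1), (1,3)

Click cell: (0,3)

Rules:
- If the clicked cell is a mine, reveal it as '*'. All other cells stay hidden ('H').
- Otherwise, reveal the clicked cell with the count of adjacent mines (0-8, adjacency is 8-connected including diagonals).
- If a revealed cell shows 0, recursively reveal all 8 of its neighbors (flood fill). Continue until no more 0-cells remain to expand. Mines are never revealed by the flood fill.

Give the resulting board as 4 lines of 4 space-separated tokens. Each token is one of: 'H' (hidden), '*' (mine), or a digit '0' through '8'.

H H H 1
H H H H
H H H H
H H H H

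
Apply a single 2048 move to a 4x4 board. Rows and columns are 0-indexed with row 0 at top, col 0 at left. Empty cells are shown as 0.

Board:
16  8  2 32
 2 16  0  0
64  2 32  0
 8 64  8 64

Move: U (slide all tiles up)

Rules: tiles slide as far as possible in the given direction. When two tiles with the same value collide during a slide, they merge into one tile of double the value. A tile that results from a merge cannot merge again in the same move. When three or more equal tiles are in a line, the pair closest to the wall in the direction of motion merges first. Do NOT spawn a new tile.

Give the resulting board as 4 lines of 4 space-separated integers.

Slide up:
col 0: [16, 2, 64, 8] -> [16, 2, 64, 8]
col 1: [8, 16, 2, 64] -> [8, 16, 2, 64]
col 2: [2, 0, 32, 8] -> [2, 32, 8, 0]
col 3: [32, 0, 0, 64] -> [32, 64, 0, 0]

Answer: 16  8  2 32
 2 16 32 64
64  2  8  0
 8 64  0  0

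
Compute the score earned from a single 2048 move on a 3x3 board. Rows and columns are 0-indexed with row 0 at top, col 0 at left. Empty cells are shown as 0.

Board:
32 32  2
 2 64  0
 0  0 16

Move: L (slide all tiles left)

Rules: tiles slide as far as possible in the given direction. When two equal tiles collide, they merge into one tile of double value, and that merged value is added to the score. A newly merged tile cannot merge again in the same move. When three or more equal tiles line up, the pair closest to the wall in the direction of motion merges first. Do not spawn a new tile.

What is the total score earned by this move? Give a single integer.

Slide left:
row 0: [32, 32, 2] -> [64, 2, 0]  score +64 (running 64)
row 1: [2, 64, 0] -> [2, 64, 0]  score +0 (running 64)
row 2: [0, 0, 16] -> [16, 0, 0]  score +0 (running 64)
Board after move:
64  2  0
 2 64  0
16  0  0

Answer: 64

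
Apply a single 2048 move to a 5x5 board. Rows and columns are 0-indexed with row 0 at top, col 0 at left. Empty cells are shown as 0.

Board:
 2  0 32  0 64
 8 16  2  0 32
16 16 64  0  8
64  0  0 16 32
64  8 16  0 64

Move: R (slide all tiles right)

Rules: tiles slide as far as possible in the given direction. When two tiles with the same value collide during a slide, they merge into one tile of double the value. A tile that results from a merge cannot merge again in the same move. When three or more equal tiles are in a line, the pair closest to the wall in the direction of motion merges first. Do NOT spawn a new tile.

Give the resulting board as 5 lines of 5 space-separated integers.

Answer:  0  0  2 32 64
 0  8 16  2 32
 0  0 32 64  8
 0  0 64 16 32
 0 64  8 16 64

Derivation:
Slide right:
row 0: [2, 0, 32, 0, 64] -> [0, 0, 2, 32, 64]
row 1: [8, 16, 2, 0, 32] -> [0, 8, 16, 2, 32]
row 2: [16, 16, 64, 0, 8] -> [0, 0, 32, 64, 8]
row 3: [64, 0, 0, 16, 32] -> [0, 0, 64, 16, 32]
row 4: [64, 8, 16, 0, 64] -> [0, 64, 8, 16, 64]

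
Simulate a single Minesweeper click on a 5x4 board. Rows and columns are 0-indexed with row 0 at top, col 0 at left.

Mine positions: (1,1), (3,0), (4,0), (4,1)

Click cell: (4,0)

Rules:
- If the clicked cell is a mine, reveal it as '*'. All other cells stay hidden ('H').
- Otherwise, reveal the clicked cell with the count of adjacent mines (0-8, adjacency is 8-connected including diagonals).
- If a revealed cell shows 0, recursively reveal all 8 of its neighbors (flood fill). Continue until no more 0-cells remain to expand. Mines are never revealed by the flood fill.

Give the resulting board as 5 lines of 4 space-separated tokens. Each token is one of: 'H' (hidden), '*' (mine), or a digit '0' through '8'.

H H H H
H H H H
H H H H
H H H H
* H H H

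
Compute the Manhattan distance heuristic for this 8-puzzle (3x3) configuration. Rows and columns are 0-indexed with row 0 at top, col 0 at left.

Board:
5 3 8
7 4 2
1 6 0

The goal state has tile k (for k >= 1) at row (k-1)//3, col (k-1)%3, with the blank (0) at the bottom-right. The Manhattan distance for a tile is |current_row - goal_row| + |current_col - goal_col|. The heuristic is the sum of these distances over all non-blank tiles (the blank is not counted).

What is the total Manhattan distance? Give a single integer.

Tile 5: (0,0)->(1,1) = 2
Tile 3: (0,1)->(0,2) = 1
Tile 8: (0,2)->(2,1) = 3
Tile 7: (1,0)->(2,0) = 1
Tile 4: (1,1)->(1,0) = 1
Tile 2: (1,2)->(0,1) = 2
Tile 1: (2,0)->(0,0) = 2
Tile 6: (2,1)->(1,2) = 2
Sum: 2 + 1 + 3 + 1 + 1 + 2 + 2 + 2 = 14

Answer: 14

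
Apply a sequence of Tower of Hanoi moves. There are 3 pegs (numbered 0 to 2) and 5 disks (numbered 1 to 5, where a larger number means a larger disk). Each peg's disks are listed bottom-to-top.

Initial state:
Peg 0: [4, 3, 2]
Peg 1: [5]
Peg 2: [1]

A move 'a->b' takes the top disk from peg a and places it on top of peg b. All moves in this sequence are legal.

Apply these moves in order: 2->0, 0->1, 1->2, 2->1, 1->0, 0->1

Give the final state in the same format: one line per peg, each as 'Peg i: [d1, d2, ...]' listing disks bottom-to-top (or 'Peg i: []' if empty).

Answer: Peg 0: [4, 3, 2]
Peg 1: [5, 1]
Peg 2: []

Derivation:
After move 1 (2->0):
Peg 0: [4, 3, 2, 1]
Peg 1: [5]
Peg 2: []

After move 2 (0->1):
Peg 0: [4, 3, 2]
Peg 1: [5, 1]
Peg 2: []

After move 3 (1->2):
Peg 0: [4, 3, 2]
Peg 1: [5]
Peg 2: [1]

After move 4 (2->1):
Peg 0: [4, 3, 2]
Peg 1: [5, 1]
Peg 2: []

After move 5 (1->0):
Peg 0: [4, 3, 2, 1]
Peg 1: [5]
Peg 2: []

After move 6 (0->1):
Peg 0: [4, 3, 2]
Peg 1: [5, 1]
Peg 2: []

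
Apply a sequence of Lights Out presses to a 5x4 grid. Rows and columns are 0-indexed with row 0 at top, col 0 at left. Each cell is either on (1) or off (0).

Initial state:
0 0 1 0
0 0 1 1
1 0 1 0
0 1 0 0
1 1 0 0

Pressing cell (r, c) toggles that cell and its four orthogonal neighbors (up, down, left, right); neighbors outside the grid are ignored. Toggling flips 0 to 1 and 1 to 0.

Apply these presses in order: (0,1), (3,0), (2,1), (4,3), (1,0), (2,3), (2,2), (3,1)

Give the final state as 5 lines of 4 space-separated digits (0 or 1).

After press 1 at (0,1):
1 1 0 0
0 1 1 1
1 0 1 0
0 1 0 0
1 1 0 0

After press 2 at (3,0):
1 1 0 0
0 1 1 1
0 0 1 0
1 0 0 0
0 1 0 0

After press 3 at (2,1):
1 1 0 0
0 0 1 1
1 1 0 0
1 1 0 0
0 1 0 0

After press 4 at (4,3):
1 1 0 0
0 0 1 1
1 1 0 0
1 1 0 1
0 1 1 1

After press 5 at (1,0):
0 1 0 0
1 1 1 1
0 1 0 0
1 1 0 1
0 1 1 1

After press 6 at (2,3):
0 1 0 0
1 1 1 0
0 1 1 1
1 1 0 0
0 1 1 1

After press 7 at (2,2):
0 1 0 0
1 1 0 0
0 0 0 0
1 1 1 0
0 1 1 1

After press 8 at (3,1):
0 1 0 0
1 1 0 0
0 1 0 0
0 0 0 0
0 0 1 1

Answer: 0 1 0 0
1 1 0 0
0 1 0 0
0 0 0 0
0 0 1 1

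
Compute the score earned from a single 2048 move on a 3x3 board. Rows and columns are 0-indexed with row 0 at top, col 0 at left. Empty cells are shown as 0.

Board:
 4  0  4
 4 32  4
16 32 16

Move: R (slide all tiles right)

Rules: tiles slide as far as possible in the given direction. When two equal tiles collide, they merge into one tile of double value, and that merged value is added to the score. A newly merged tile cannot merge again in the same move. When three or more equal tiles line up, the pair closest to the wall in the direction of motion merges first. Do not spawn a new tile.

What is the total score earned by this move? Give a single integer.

Answer: 8

Derivation:
Slide right:
row 0: [4, 0, 4] -> [0, 0, 8]  score +8 (running 8)
row 1: [4, 32, 4] -> [4, 32, 4]  score +0 (running 8)
row 2: [16, 32, 16] -> [16, 32, 16]  score +0 (running 8)
Board after move:
 0  0  8
 4 32  4
16 32 16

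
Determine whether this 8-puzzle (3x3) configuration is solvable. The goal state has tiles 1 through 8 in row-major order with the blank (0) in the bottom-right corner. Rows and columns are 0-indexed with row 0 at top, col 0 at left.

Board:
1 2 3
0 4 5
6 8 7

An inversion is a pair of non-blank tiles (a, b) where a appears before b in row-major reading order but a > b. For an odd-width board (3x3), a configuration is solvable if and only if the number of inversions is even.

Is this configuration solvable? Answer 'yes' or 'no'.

Inversions (pairs i<j in row-major order where tile[i] > tile[j] > 0): 1
1 is odd, so the puzzle is not solvable.

Answer: no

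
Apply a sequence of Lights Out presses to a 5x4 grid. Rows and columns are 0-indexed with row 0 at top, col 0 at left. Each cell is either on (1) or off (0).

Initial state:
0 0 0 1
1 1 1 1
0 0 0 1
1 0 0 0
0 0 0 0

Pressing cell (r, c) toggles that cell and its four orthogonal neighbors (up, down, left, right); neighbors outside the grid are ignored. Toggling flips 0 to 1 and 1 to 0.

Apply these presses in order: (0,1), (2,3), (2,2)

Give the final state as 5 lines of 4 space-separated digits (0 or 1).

Answer: 1 1 1 1
1 0 0 0
0 1 0 1
1 0 1 1
0 0 0 0

Derivation:
After press 1 at (0,1):
1 1 1 1
1 0 1 1
0 0 0 1
1 0 0 0
0 0 0 0

After press 2 at (2,3):
1 1 1 1
1 0 1 0
0 0 1 0
1 0 0 1
0 0 0 0

After press 3 at (2,2):
1 1 1 1
1 0 0 0
0 1 0 1
1 0 1 1
0 0 0 0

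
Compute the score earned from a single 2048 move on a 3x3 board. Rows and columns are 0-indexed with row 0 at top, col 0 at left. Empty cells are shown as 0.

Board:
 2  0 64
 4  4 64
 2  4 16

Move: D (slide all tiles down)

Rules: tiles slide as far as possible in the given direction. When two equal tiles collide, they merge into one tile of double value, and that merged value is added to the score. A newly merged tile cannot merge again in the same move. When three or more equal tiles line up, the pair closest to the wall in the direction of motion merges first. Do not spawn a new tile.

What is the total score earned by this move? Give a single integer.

Answer: 136

Derivation:
Slide down:
col 0: [2, 4, 2] -> [2, 4, 2]  score +0 (running 0)
col 1: [0, 4, 4] -> [0, 0, 8]  score +8 (running 8)
col 2: [64, 64, 16] -> [0, 128, 16]  score +128 (running 136)
Board after move:
  2   0   0
  4   0 128
  2   8  16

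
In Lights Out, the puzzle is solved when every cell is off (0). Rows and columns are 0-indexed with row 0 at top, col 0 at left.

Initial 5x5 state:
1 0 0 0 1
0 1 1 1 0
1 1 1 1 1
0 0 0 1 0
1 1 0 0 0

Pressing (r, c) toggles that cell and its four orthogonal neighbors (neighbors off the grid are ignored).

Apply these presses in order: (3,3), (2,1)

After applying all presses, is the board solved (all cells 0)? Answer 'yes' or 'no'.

Answer: no

Derivation:
After press 1 at (3,3):
1 0 0 0 1
0 1 1 1 0
1 1 1 0 1
0 0 1 0 1
1 1 0 1 0

After press 2 at (2,1):
1 0 0 0 1
0 0 1 1 0
0 0 0 0 1
0 1 1 0 1
1 1 0 1 0

Lights still on: 11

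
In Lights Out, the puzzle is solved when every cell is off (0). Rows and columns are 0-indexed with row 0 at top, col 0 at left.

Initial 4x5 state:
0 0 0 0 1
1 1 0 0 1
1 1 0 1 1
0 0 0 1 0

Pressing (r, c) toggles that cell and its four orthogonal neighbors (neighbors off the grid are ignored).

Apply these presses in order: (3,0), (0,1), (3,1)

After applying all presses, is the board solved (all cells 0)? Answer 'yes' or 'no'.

After press 1 at (3,0):
0 0 0 0 1
1 1 0 0 1
0 1 0 1 1
1 1 0 1 0

After press 2 at (0,1):
1 1 1 0 1
1 0 0 0 1
0 1 0 1 1
1 1 0 1 0

After press 3 at (3,1):
1 1 1 0 1
1 0 0 0 1
0 0 0 1 1
0 0 1 1 0

Lights still on: 10

Answer: no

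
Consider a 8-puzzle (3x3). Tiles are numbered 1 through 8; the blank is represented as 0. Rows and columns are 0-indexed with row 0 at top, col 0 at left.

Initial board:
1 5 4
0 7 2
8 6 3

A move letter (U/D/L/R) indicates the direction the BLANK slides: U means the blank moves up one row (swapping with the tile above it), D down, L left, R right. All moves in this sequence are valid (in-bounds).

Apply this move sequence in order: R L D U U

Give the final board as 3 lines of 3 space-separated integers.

After move 1 (R):
1 5 4
7 0 2
8 6 3

After move 2 (L):
1 5 4
0 7 2
8 6 3

After move 3 (D):
1 5 4
8 7 2
0 6 3

After move 4 (U):
1 5 4
0 7 2
8 6 3

After move 5 (U):
0 5 4
1 7 2
8 6 3

Answer: 0 5 4
1 7 2
8 6 3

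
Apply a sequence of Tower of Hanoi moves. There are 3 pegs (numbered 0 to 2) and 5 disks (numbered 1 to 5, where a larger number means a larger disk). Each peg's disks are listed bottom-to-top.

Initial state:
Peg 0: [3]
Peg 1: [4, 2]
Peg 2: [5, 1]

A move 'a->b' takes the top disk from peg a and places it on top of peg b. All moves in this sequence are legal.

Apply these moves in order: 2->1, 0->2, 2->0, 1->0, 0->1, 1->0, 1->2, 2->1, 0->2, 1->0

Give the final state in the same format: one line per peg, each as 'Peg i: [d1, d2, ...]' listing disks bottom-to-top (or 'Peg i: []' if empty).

After move 1 (2->1):
Peg 0: [3]
Peg 1: [4, 2, 1]
Peg 2: [5]

After move 2 (0->2):
Peg 0: []
Peg 1: [4, 2, 1]
Peg 2: [5, 3]

After move 3 (2->0):
Peg 0: [3]
Peg 1: [4, 2, 1]
Peg 2: [5]

After move 4 (1->0):
Peg 0: [3, 1]
Peg 1: [4, 2]
Peg 2: [5]

After move 5 (0->1):
Peg 0: [3]
Peg 1: [4, 2, 1]
Peg 2: [5]

After move 6 (1->0):
Peg 0: [3, 1]
Peg 1: [4, 2]
Peg 2: [5]

After move 7 (1->2):
Peg 0: [3, 1]
Peg 1: [4]
Peg 2: [5, 2]

After move 8 (2->1):
Peg 0: [3, 1]
Peg 1: [4, 2]
Peg 2: [5]

After move 9 (0->2):
Peg 0: [3]
Peg 1: [4, 2]
Peg 2: [5, 1]

After move 10 (1->0):
Peg 0: [3, 2]
Peg 1: [4]
Peg 2: [5, 1]

Answer: Peg 0: [3, 2]
Peg 1: [4]
Peg 2: [5, 1]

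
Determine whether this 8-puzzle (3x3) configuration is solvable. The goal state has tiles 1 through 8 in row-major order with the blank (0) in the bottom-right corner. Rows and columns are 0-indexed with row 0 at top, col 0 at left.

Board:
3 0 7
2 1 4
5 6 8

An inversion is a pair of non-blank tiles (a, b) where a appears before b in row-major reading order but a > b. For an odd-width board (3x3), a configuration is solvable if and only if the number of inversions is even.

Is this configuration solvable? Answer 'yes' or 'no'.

Answer: yes

Derivation:
Inversions (pairs i<j in row-major order where tile[i] > tile[j] > 0): 8
8 is even, so the puzzle is solvable.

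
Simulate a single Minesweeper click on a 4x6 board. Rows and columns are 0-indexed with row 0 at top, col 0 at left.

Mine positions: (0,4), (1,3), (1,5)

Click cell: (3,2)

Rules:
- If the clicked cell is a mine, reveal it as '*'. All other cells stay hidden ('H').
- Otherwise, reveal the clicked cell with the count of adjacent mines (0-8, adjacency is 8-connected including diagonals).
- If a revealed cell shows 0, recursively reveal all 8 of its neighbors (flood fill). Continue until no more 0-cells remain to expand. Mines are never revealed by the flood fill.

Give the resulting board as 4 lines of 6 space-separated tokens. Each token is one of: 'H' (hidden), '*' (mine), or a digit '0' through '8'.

0 0 1 H H H
0 0 1 H H H
0 0 1 1 2 1
0 0 0 0 0 0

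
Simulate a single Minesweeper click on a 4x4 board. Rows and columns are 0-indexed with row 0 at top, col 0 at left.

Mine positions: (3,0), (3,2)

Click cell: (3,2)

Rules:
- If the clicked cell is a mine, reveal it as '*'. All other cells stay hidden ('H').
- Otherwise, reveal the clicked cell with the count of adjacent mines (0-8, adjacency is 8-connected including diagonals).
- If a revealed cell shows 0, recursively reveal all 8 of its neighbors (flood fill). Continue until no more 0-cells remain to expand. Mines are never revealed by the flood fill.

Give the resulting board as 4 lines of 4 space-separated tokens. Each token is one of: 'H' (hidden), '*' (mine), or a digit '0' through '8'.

H H H H
H H H H
H H H H
H H * H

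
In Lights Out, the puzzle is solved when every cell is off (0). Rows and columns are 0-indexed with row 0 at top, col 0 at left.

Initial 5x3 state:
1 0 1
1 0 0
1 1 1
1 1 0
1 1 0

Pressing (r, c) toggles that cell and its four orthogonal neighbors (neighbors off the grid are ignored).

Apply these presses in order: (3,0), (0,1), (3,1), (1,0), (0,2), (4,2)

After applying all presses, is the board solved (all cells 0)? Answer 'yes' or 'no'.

After press 1 at (3,0):
1 0 1
1 0 0
0 1 1
0 0 0
0 1 0

After press 2 at (0,1):
0 1 0
1 1 0
0 1 1
0 0 0
0 1 0

After press 3 at (3,1):
0 1 0
1 1 0
0 0 1
1 1 1
0 0 0

After press 4 at (1,0):
1 1 0
0 0 0
1 0 1
1 1 1
0 0 0

After press 5 at (0,2):
1 0 1
0 0 1
1 0 1
1 1 1
0 0 0

After press 6 at (4,2):
1 0 1
0 0 1
1 0 1
1 1 0
0 1 1

Lights still on: 9

Answer: no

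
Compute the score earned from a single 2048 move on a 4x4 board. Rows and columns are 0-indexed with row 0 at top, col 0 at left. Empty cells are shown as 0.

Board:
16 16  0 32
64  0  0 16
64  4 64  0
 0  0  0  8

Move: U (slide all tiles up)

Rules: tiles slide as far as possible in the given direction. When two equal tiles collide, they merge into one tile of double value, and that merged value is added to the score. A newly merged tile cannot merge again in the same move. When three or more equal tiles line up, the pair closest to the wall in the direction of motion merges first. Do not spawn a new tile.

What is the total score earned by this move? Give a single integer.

Answer: 128

Derivation:
Slide up:
col 0: [16, 64, 64, 0] -> [16, 128, 0, 0]  score +128 (running 128)
col 1: [16, 0, 4, 0] -> [16, 4, 0, 0]  score +0 (running 128)
col 2: [0, 0, 64, 0] -> [64, 0, 0, 0]  score +0 (running 128)
col 3: [32, 16, 0, 8] -> [32, 16, 8, 0]  score +0 (running 128)
Board after move:
 16  16  64  32
128   4   0  16
  0   0   0   8
  0   0   0   0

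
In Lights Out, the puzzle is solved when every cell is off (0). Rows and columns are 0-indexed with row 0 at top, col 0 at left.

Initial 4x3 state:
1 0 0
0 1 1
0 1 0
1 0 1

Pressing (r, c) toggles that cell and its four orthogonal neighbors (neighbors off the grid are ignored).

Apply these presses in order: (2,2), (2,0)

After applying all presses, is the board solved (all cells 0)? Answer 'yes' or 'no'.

Answer: no

Derivation:
After press 1 at (2,2):
1 0 0
0 1 0
0 0 1
1 0 0

After press 2 at (2,0):
1 0 0
1 1 0
1 1 1
0 0 0

Lights still on: 6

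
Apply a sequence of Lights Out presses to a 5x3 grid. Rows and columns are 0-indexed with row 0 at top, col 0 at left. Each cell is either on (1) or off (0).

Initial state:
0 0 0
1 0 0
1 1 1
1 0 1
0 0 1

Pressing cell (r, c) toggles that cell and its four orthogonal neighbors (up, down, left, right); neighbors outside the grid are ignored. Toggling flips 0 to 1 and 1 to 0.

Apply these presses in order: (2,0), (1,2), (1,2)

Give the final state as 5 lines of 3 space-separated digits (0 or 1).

Answer: 0 0 0
0 0 0
0 0 1
0 0 1
0 0 1

Derivation:
After press 1 at (2,0):
0 0 0
0 0 0
0 0 1
0 0 1
0 0 1

After press 2 at (1,2):
0 0 1
0 1 1
0 0 0
0 0 1
0 0 1

After press 3 at (1,2):
0 0 0
0 0 0
0 0 1
0 0 1
0 0 1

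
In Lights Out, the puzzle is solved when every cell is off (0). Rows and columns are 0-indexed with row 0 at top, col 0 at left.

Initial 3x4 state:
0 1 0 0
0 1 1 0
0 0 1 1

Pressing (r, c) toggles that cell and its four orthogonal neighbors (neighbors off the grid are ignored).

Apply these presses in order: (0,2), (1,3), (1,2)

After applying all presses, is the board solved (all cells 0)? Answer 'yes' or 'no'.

After press 1 at (0,2):
0 0 1 1
0 1 0 0
0 0 1 1

After press 2 at (1,3):
0 0 1 0
0 1 1 1
0 0 1 0

After press 3 at (1,2):
0 0 0 0
0 0 0 0
0 0 0 0

Lights still on: 0

Answer: yes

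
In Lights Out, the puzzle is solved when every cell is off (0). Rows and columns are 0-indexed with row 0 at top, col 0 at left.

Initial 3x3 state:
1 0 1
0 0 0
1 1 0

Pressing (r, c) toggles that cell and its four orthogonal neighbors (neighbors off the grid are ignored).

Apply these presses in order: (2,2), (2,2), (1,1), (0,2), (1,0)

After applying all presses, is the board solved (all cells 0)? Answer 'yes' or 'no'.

Answer: yes

Derivation:
After press 1 at (2,2):
1 0 1
0 0 1
1 0 1

After press 2 at (2,2):
1 0 1
0 0 0
1 1 0

After press 3 at (1,1):
1 1 1
1 1 1
1 0 0

After press 4 at (0,2):
1 0 0
1 1 0
1 0 0

After press 5 at (1,0):
0 0 0
0 0 0
0 0 0

Lights still on: 0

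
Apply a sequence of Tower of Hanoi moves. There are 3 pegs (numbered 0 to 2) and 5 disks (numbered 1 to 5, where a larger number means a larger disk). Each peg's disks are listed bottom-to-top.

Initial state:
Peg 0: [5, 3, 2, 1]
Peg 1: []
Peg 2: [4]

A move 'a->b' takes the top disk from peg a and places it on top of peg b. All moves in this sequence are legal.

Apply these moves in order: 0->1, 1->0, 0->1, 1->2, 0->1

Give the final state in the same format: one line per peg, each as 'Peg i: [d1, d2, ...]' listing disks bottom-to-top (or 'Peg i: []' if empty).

Answer: Peg 0: [5, 3]
Peg 1: [2]
Peg 2: [4, 1]

Derivation:
After move 1 (0->1):
Peg 0: [5, 3, 2]
Peg 1: [1]
Peg 2: [4]

After move 2 (1->0):
Peg 0: [5, 3, 2, 1]
Peg 1: []
Peg 2: [4]

After move 3 (0->1):
Peg 0: [5, 3, 2]
Peg 1: [1]
Peg 2: [4]

After move 4 (1->2):
Peg 0: [5, 3, 2]
Peg 1: []
Peg 2: [4, 1]

After move 5 (0->1):
Peg 0: [5, 3]
Peg 1: [2]
Peg 2: [4, 1]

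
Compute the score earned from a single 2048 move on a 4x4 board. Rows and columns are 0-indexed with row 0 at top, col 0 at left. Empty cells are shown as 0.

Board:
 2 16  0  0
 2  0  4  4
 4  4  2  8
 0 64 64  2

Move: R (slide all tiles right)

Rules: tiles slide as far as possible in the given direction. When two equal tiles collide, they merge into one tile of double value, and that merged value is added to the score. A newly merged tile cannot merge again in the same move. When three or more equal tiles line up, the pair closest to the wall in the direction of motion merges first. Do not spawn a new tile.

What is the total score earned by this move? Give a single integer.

Answer: 144

Derivation:
Slide right:
row 0: [2, 16, 0, 0] -> [0, 0, 2, 16]  score +0 (running 0)
row 1: [2, 0, 4, 4] -> [0, 0, 2, 8]  score +8 (running 8)
row 2: [4, 4, 2, 8] -> [0, 8, 2, 8]  score +8 (running 16)
row 3: [0, 64, 64, 2] -> [0, 0, 128, 2]  score +128 (running 144)
Board after move:
  0   0   2  16
  0   0   2   8
  0   8   2   8
  0   0 128   2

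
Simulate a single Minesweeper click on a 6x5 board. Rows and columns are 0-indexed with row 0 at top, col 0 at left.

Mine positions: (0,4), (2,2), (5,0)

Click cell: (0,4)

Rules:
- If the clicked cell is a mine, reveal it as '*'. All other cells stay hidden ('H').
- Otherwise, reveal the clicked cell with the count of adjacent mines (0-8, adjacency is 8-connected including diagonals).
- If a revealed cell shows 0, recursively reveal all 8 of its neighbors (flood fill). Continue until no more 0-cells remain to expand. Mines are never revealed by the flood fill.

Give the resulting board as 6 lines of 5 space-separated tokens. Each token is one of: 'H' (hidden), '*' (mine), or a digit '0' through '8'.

H H H H *
H H H H H
H H H H H
H H H H H
H H H H H
H H H H H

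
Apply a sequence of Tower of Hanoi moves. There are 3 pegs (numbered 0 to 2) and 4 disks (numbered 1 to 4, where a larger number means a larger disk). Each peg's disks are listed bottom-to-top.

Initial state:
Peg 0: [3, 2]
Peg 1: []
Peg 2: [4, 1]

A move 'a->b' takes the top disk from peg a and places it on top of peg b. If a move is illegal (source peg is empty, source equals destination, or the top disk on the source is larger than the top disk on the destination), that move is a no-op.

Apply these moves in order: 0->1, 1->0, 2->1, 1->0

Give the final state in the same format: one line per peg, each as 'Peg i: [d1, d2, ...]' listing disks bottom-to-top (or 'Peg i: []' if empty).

Answer: Peg 0: [3, 2, 1]
Peg 1: []
Peg 2: [4]

Derivation:
After move 1 (0->1):
Peg 0: [3]
Peg 1: [2]
Peg 2: [4, 1]

After move 2 (1->0):
Peg 0: [3, 2]
Peg 1: []
Peg 2: [4, 1]

After move 3 (2->1):
Peg 0: [3, 2]
Peg 1: [1]
Peg 2: [4]

After move 4 (1->0):
Peg 0: [3, 2, 1]
Peg 1: []
Peg 2: [4]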